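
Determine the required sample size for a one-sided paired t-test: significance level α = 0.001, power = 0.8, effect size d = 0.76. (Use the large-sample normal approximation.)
n = 27 pairs

Sample size formula (paired t-test, normal approximation):
n = ((z_α + z_β) / d)²

z_α = 3.090 (for α = 0.001, one-sided)
z_β = 0.842 (for power = 0.8)
d = 0.76

n = ((3.090 + 0.842) / 0.76)²
n = (5.174)²
n ≈ 26.77
Round up to the next whole number: n = 27 pairs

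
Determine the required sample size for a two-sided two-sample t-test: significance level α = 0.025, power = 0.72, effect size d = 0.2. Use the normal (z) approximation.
n = 399 per group

Sample size formula (two-sample t-test, normal approximation):
n = 2 · ((z_{α/2} + z_β) / d)²

z_{α/2} = 2.241 (for α = 0.025, two-sided)
z_β = 0.583 (for power = 0.72)
d = 0.2

n = 2 · ((2.241 + 0.583) / 0.2)²
n = 2 · (14.120)²
n ≈ 398.75
Round up to the next whole number: n = 399 per group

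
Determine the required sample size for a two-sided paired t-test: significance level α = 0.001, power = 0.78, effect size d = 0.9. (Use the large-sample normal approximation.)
n = 21 pairs

Sample size formula (paired t-test, normal approximation):
n = ((z_{α/2} + z_β) / d)²

z_{α/2} = 3.291 (for α = 0.001, two-sided)
z_β = 0.772 (for power = 0.78)
d = 0.9

n = ((3.291 + 0.772) / 0.9)²
n = (4.514)²
n ≈ 20.38
Round up to the next whole number: n = 21 pairs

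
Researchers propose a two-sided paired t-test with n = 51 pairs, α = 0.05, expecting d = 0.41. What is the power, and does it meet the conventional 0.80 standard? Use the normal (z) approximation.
Power ≈ 0.83; the study is adequately powered (power ≥ 0.80)

Power calculation (paired t-test, normal approximation):
z_β = d · √n - z_{α/2}
z_β = 0.41 · √51 - 1.960
z_β = 0.41 · 7.141 - 1.960
z_β = 0.968

Power = Φ(z_β) = Φ(0.968) ≈ 0.833

Effect size d = 0.41 is small by Cohen's convention (0.2/0.5/0.8).

Threshold: power ≥ 0.80 is conventionally adequate.
Power ≈ 0.83 → the study is adequately powered (power ≥ 0.80).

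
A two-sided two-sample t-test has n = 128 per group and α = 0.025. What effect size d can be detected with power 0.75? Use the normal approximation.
d ≈ 0.36

Minimum detectable effect (two-sample t-test, normal approximation):
d = (z_{α/2} + z_β) / √(n/2)
d = (2.241 + 0.674) / √(128/2)
d = 2.916 / 8.000
d ≈ 0.36

By Cohen's convention (0.2 small / 0.5 medium / 0.8 large): small effect.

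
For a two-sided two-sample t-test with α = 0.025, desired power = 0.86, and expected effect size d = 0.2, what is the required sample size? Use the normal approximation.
n = 552 per group

Sample size formula (two-sample t-test, normal approximation):
n = 2 · ((z_{α/2} + z_β) / d)²

z_{α/2} = 2.241 (for α = 0.025, two-sided)
z_β = 1.080 (for power = 0.86)
d = 0.2

n = 2 · ((2.241 + 1.080) / 0.2)²
n = 2 · (16.605)²
n ≈ 551.45
Round up to the next whole number: n = 552 per group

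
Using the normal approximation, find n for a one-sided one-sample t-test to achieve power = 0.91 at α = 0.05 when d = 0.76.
n = 16

Sample size formula (one-sample t-test, normal approximation):
n = ((z_α + z_β) / d)²

z_α = 1.645 (for α = 0.05, one-sided)
z_β = 1.341 (for power = 0.91)
d = 0.76

n = ((1.645 + 1.341) / 0.76)²
n = (3.929)²
n ≈ 15.44
Round up to the next whole number: n = 16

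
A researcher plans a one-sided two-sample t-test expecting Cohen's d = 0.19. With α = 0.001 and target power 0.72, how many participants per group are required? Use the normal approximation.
n = 748 per group

Sample size formula (two-sample t-test, normal approximation):
n = 2 · ((z_α + z_β) / d)²

z_α = 3.090 (for α = 0.001, one-sided)
z_β = 0.583 (for power = 0.72)
d = 0.19

n = 2 · ((3.090 + 0.583) / 0.19)²
n = 2 · (19.332)²
n ≈ 747.45
Round up to the next whole number: n = 748 per group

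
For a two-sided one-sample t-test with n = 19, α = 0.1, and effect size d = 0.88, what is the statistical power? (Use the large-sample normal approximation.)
Power ≈ 0.99

Power calculation (one-sample t-test, normal approximation):
z_β = d · √n - z_{α/2}
z_β = 0.88 · √19 - 1.645
z_β = 0.88 · 4.359 - 1.645
z_β = 2.191

Power = Φ(z_β) = Φ(2.191) ≈ 0.986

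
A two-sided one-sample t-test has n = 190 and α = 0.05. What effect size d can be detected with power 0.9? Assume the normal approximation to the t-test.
d ≈ 0.24

Minimum detectable effect (one-sample t-test, normal approximation):
d = (z_{α/2} + z_β) / √n
d = (1.960 + 1.282) / √190
d = 3.242 / 13.784
d ≈ 0.24

By Cohen's convention (0.2 small / 0.5 medium / 0.8 large): small effect.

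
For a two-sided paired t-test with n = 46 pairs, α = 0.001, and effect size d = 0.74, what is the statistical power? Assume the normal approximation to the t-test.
Power ≈ 0.96

Power calculation (paired t-test, normal approximation):
z_β = d · √n - z_{α/2}
z_β = 0.74 · √46 - 3.291
z_β = 0.74 · 6.782 - 3.291
z_β = 1.728

Power = Φ(z_β) = Φ(1.728) ≈ 0.958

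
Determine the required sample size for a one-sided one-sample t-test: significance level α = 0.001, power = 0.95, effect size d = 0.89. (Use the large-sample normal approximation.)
n = 29

Sample size formula (one-sample t-test, normal approximation):
n = ((z_α + z_β) / d)²

z_α = 3.090 (for α = 0.001, one-sided)
z_β = 1.645 (for power = 0.95)
d = 0.89

n = ((3.090 + 1.645) / 0.89)²
n = (5.320)²
n ≈ 28.30
Round up to the next whole number: n = 29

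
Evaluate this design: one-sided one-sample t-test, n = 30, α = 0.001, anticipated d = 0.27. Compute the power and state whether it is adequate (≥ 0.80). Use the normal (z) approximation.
Power ≈ 0.05; the study is underpowered (power < 0.80)

Power calculation (one-sample t-test, normal approximation):
z_β = d · √n - z_α
z_β = 0.27 · √30 - 3.090
z_β = 0.27 · 5.477 - 3.090
z_β = -1.611

Power = Φ(z_β) = Φ(-1.611) ≈ 0.054

Effect size d = 0.27 is small by Cohen's convention (0.2/0.5/0.8).

Threshold: power ≥ 0.80 is conventionally adequate.
Power ≈ 0.05 → the study is underpowered (power < 0.80).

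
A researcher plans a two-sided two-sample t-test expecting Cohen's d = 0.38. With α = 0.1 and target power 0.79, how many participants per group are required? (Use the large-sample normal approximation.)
n = 84 per group

Sample size formula (two-sample t-test, normal approximation):
n = 2 · ((z_{α/2} + z_β) / d)²

z_{α/2} = 1.645 (for α = 0.1, two-sided)
z_β = 0.806 (for power = 0.79)
d = 0.38

n = 2 · ((1.645 + 0.806) / 0.38)²
n = 2 · (6.450)²
n ≈ 83.20
Round up to the next whole number: n = 84 per group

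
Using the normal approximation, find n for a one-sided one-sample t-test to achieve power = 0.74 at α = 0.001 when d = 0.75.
n = 25

Sample size formula (one-sample t-test, normal approximation):
n = ((z_α + z_β) / d)²

z_α = 3.090 (for α = 0.001, one-sided)
z_β = 0.643 (for power = 0.74)
d = 0.75

n = ((3.090 + 0.643) / 0.75)²
n = (4.977)²
n ≈ 24.77
Round up to the next whole number: n = 25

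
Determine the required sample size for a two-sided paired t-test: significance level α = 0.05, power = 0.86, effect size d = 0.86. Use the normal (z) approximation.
n = 13 pairs

Sample size formula (paired t-test, normal approximation):
n = ((z_{α/2} + z_β) / d)²

z_{α/2} = 1.960 (for α = 0.05, two-sided)
z_β = 1.080 (for power = 0.86)
d = 0.86

n = ((1.960 + 1.080) / 0.86)²
n = (3.535)²
n ≈ 12.50
Round up to the next whole number: n = 13 pairs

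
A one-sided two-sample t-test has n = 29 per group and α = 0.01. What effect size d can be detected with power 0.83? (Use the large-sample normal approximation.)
d ≈ 0.86

Minimum detectable effect (two-sample t-test, normal approximation):
d = (z_α + z_β) / √(n/2)
d = (2.326 + 0.954) / √(29/2)
d = 3.281 / 3.808
d ≈ 0.86

By Cohen's convention (0.2 small / 0.5 medium / 0.8 large): large effect.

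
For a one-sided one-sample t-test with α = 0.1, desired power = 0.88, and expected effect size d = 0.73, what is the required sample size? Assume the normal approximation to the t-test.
n = 12

Sample size formula (one-sample t-test, normal approximation):
n = ((z_α + z_β) / d)²

z_α = 1.282 (for α = 0.1, one-sided)
z_β = 1.175 (for power = 0.88)
d = 0.73

n = ((1.282 + 1.175) / 0.73)²
n = (3.366)²
n ≈ 11.33
Round up to the next whole number: n = 12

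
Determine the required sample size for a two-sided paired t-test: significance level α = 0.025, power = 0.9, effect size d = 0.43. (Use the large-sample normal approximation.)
n = 68 pairs

Sample size formula (paired t-test, normal approximation):
n = ((z_{α/2} + z_β) / d)²

z_{α/2} = 2.241 (for α = 0.025, two-sided)
z_β = 1.282 (for power = 0.9)
d = 0.43

n = ((2.241 + 1.282) / 0.43)²
n = (8.193)²
n ≈ 67.13
Round up to the next whole number: n = 68 pairs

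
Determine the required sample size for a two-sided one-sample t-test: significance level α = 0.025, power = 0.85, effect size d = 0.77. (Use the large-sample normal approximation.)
n = 19

Sample size formula (one-sample t-test, normal approximation):
n = ((z_{α/2} + z_β) / d)²

z_{α/2} = 2.241 (for α = 0.025, two-sided)
z_β = 1.036 (for power = 0.85)
d = 0.77

n = ((2.241 + 1.036) / 0.77)²
n = (4.256)²
n ≈ 18.11
Round up to the next whole number: n = 19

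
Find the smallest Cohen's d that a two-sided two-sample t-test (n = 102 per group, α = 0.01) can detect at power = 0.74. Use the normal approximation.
d ≈ 0.45

Minimum detectable effect (two-sample t-test, normal approximation):
d = (z_{α/2} + z_β) / √(n/2)
d = (2.576 + 0.643) / √(102/2)
d = 3.219 / 7.141
d ≈ 0.45

By Cohen's convention (0.2 small / 0.5 medium / 0.8 large): small effect.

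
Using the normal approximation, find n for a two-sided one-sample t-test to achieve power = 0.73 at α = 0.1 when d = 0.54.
n = 18

Sample size formula (one-sample t-test, normal approximation):
n = ((z_{α/2} + z_β) / d)²

z_{α/2} = 1.645 (for α = 0.1, two-sided)
z_β = 0.613 (for power = 0.73)
d = 0.54

n = ((1.645 + 0.613) / 0.54)²
n = (4.181)²
n ≈ 17.48
Round up to the next whole number: n = 18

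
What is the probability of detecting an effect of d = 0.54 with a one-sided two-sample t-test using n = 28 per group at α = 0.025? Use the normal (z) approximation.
Power ≈ 0.52

Power calculation (two-sample t-test, normal approximation):
z_β = d · √(n/2) - z_α
z_β = 0.54 · √(28/2) - 1.960
z_β = 0.54 · 3.742 - 1.960
z_β = 0.061

Power = Φ(z_β) = Φ(0.061) ≈ 0.524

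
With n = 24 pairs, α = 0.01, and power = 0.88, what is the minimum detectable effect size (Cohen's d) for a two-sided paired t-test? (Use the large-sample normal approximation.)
d ≈ 0.77

Minimum detectable effect (paired t-test, normal approximation):
d = (z_{α/2} + z_β) / √n
d = (2.576 + 1.175) / √24
d = 3.751 / 4.899
d ≈ 0.77

By Cohen's convention (0.2 small / 0.5 medium / 0.8 large): medium effect.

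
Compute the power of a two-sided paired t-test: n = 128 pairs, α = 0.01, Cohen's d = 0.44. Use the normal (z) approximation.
Power ≈ 0.99

Power calculation (paired t-test, normal approximation):
z_β = d · √n - z_{α/2}
z_β = 0.44 · √128 - 2.576
z_β = 0.44 · 11.314 - 2.576
z_β = 2.402

Power = Φ(z_β) = Φ(2.402) ≈ 0.992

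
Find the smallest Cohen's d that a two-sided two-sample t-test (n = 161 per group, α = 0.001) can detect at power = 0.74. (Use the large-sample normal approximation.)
d ≈ 0.44

Minimum detectable effect (two-sample t-test, normal approximation):
d = (z_{α/2} + z_β) / √(n/2)
d = (3.291 + 0.643) / √(161/2)
d = 3.934 / 8.972
d ≈ 0.44

By Cohen's convention (0.2 small / 0.5 medium / 0.8 large): small effect.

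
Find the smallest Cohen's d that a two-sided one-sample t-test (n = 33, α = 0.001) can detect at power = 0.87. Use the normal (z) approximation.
d ≈ 0.77

Minimum detectable effect (one-sample t-test, normal approximation):
d = (z_{α/2} + z_β) / √n
d = (3.291 + 1.126) / √33
d = 4.417 / 5.745
d ≈ 0.77

By Cohen's convention (0.2 small / 0.5 medium / 0.8 large): medium effect.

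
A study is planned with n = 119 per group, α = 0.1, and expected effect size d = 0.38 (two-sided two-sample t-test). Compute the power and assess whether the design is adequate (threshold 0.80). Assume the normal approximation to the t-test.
Power ≈ 0.90; the study is adequately powered (power ≥ 0.80)

Power calculation (two-sample t-test, normal approximation):
z_β = d · √(n/2) - z_{α/2}
z_β = 0.38 · √(119/2) - 1.645
z_β = 0.38 · 7.714 - 1.645
z_β = 1.286

Power = Φ(z_β) = Φ(1.286) ≈ 0.901

Effect size d = 0.38 is small by Cohen's convention (0.2/0.5/0.8).

Threshold: power ≥ 0.80 is conventionally adequate.
Power ≈ 0.90 → the study is adequately powered (power ≥ 0.80).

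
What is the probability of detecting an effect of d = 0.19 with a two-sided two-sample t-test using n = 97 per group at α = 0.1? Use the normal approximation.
Power ≈ 0.37

Power calculation (two-sample t-test, normal approximation):
z_β = d · √(n/2) - z_{α/2}
z_β = 0.19 · √(97/2) - 1.645
z_β = 0.19 · 6.964 - 1.645
z_β = -0.322

Power = Φ(z_β) = Φ(-0.322) ≈ 0.374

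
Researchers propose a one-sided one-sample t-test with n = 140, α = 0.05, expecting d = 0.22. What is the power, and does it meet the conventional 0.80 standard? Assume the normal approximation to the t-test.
Power ≈ 0.83; the study is adequately powered (power ≥ 0.80)

Power calculation (one-sample t-test, normal approximation):
z_β = d · √n - z_α
z_β = 0.22 · √140 - 1.645
z_β = 0.22 · 11.832 - 1.645
z_β = 0.958

Power = Φ(z_β) = Φ(0.958) ≈ 0.831

Effect size d = 0.22 is small by Cohen's convention (0.2/0.5/0.8).

Threshold: power ≥ 0.80 is conventionally adequate.
Power ≈ 0.83 → the study is adequately powered (power ≥ 0.80).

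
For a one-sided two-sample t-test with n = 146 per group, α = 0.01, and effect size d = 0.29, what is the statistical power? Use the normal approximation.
Power ≈ 0.56

Power calculation (two-sample t-test, normal approximation):
z_β = d · √(n/2) - z_α
z_β = 0.29 · √(146/2) - 2.326
z_β = 0.29 · 8.544 - 2.326
z_β = 0.151

Power = Φ(z_β) = Φ(0.151) ≈ 0.560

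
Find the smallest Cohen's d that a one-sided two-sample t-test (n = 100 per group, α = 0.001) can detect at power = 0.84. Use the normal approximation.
d ≈ 0.58

Minimum detectable effect (two-sample t-test, normal approximation):
d = (z_α + z_β) / √(n/2)
d = (3.090 + 0.994) / √(100/2)
d = 4.085 / 7.071
d ≈ 0.58

By Cohen's convention (0.2 small / 0.5 medium / 0.8 large): medium effect.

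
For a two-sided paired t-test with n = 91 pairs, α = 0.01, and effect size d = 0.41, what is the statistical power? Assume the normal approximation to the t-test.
Power ≈ 0.91

Power calculation (paired t-test, normal approximation):
z_β = d · √n - z_{α/2}
z_β = 0.41 · √91 - 2.576
z_β = 0.41 · 9.539 - 2.576
z_β = 1.335

Power = Φ(z_β) = Φ(1.335) ≈ 0.909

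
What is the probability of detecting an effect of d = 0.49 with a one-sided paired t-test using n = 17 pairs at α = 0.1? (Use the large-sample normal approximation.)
Power ≈ 0.77

Power calculation (paired t-test, normal approximation):
z_β = d · √n - z_α
z_β = 0.49 · √17 - 1.282
z_β = 0.49 · 4.123 - 1.282
z_β = 0.739

Power = Φ(z_β) = Φ(0.739) ≈ 0.770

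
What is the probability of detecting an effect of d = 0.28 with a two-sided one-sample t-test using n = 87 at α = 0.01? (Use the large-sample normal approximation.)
Power ≈ 0.51

Power calculation (one-sample t-test, normal approximation):
z_β = d · √n - z_{α/2}
z_β = 0.28 · √87 - 2.576
z_β = 0.28 · 9.327 - 2.576
z_β = 0.036

Power = Φ(z_β) = Φ(0.036) ≈ 0.514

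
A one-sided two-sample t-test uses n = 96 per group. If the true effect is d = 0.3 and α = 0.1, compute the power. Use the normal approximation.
Power ≈ 0.79

Power calculation (two-sample t-test, normal approximation):
z_β = d · √(n/2) - z_α
z_β = 0.3 · √(96/2) - 1.282
z_β = 0.3 · 6.928 - 1.282
z_β = 0.797

Power = Φ(z_β) = Φ(0.797) ≈ 0.787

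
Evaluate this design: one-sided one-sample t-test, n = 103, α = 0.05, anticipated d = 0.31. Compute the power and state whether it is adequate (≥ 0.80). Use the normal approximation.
Power ≈ 0.93; the study is adequately powered (power ≥ 0.80)

Power calculation (one-sample t-test, normal approximation):
z_β = d · √n - z_α
z_β = 0.31 · √103 - 1.645
z_β = 0.31 · 10.149 - 1.645
z_β = 1.501

Power = Φ(z_β) = Φ(1.501) ≈ 0.933

Effect size d = 0.31 is small by Cohen's convention (0.2/0.5/0.8).

Threshold: power ≥ 0.80 is conventionally adequate.
Power ≈ 0.93 → the study is adequately powered (power ≥ 0.80).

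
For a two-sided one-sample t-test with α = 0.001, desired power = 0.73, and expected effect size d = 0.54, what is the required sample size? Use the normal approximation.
n = 53

Sample size formula (one-sample t-test, normal approximation):
n = ((z_{α/2} + z_β) / d)²

z_{α/2} = 3.291 (for α = 0.001, two-sided)
z_β = 0.613 (for power = 0.73)
d = 0.54

n = ((3.291 + 0.613) / 0.54)²
n = (7.230)²
n ≈ 52.27
Round up to the next whole number: n = 53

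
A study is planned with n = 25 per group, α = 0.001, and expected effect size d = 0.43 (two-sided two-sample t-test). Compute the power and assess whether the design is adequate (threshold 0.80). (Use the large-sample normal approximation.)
Power ≈ 0.04; the study is underpowered (power < 0.80)

Power calculation (two-sample t-test, normal approximation):
z_β = d · √(n/2) - z_{α/2}
z_β = 0.43 · √(25/2) - 3.291
z_β = 0.43 · 3.536 - 3.291
z_β = -1.770

Power = Φ(z_β) = Φ(-1.770) ≈ 0.038

Effect size d = 0.43 is small by Cohen's convention (0.2/0.5/0.8).

Threshold: power ≥ 0.80 is conventionally adequate.
Power ≈ 0.04 → the study is underpowered (power < 0.80).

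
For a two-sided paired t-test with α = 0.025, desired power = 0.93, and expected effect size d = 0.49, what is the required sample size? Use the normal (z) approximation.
n = 58 pairs

Sample size formula (paired t-test, normal approximation):
n = ((z_{α/2} + z_β) / d)²

z_{α/2} = 2.241 (for α = 0.025, two-sided)
z_β = 1.476 (for power = 0.93)
d = 0.49

n = ((2.241 + 1.476) / 0.49)²
n = (7.586)²
n ≈ 57.55
Round up to the next whole number: n = 58 pairs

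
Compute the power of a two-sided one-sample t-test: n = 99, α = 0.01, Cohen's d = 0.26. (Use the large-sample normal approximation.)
Power ≈ 0.50

Power calculation (one-sample t-test, normal approximation):
z_β = d · √n - z_{α/2}
z_β = 0.26 · √99 - 2.576
z_β = 0.26 · 9.950 - 2.576
z_β = 0.011

Power = Φ(z_β) = Φ(0.011) ≈ 0.504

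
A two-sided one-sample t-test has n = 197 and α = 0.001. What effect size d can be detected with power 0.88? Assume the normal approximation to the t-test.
d ≈ 0.32

Minimum detectable effect (one-sample t-test, normal approximation):
d = (z_{α/2} + z_β) / √n
d = (3.291 + 1.175) / √197
d = 4.466 / 14.036
d ≈ 0.32

By Cohen's convention (0.2 small / 0.5 medium / 0.8 large): small effect.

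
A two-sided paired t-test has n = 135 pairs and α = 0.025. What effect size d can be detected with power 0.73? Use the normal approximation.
d ≈ 0.25

Minimum detectable effect (paired t-test, normal approximation):
d = (z_{α/2} + z_β) / √n
d = (2.241 + 0.613) / √135
d = 2.854 / 11.619
d ≈ 0.25

By Cohen's convention (0.2 small / 0.5 medium / 0.8 large): small effect.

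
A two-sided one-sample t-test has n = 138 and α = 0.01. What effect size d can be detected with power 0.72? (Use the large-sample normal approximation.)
d ≈ 0.27

Minimum detectable effect (one-sample t-test, normal approximation):
d = (z_{α/2} + z_β) / √n
d = (2.576 + 0.583) / √138
d = 3.159 / 11.747
d ≈ 0.27

By Cohen's convention (0.2 small / 0.5 medium / 0.8 large): small effect.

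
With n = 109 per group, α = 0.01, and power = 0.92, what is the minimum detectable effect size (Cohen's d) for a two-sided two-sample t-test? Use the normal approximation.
d ≈ 0.54

Minimum detectable effect (two-sample t-test, normal approximation):
d = (z_{α/2} + z_β) / √(n/2)
d = (2.576 + 1.405) / √(109/2)
d = 3.981 / 7.382
d ≈ 0.54

By Cohen's convention (0.2 small / 0.5 medium / 0.8 large): medium effect.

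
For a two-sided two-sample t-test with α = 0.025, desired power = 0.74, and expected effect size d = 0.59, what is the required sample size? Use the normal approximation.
n = 48 per group

Sample size formula (two-sample t-test, normal approximation):
n = 2 · ((z_{α/2} + z_β) / d)²

z_{α/2} = 2.241 (for α = 0.025, two-sided)
z_β = 0.643 (for power = 0.74)
d = 0.59

n = 2 · ((2.241 + 0.643) / 0.59)²
n = 2 · (4.888)²
n ≈ 47.79
Round up to the next whole number: n = 48 per group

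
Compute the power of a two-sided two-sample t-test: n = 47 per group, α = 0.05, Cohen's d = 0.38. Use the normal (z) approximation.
Power ≈ 0.45

Power calculation (two-sample t-test, normal approximation):
z_β = d · √(n/2) - z_{α/2}
z_β = 0.38 · √(47/2) - 1.960
z_β = 0.38 · 4.848 - 1.960
z_β = -0.118

Power = Φ(z_β) = Φ(-0.118) ≈ 0.453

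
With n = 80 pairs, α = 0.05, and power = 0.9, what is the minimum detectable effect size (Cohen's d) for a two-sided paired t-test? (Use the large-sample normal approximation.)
d ≈ 0.36

Minimum detectable effect (paired t-test, normal approximation):
d = (z_{α/2} + z_β) / √n
d = (1.960 + 1.282) / √80
d = 3.242 / 8.944
d ≈ 0.36

By Cohen's convention (0.2 small / 0.5 medium / 0.8 large): small effect.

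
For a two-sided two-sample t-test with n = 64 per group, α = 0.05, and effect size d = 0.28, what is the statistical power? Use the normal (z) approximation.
Power ≈ 0.35

Power calculation (two-sample t-test, normal approximation):
z_β = d · √(n/2) - z_{α/2}
z_β = 0.28 · √(64/2) - 1.960
z_β = 0.28 · 5.657 - 1.960
z_β = -0.376

Power = Φ(z_β) = Φ(-0.376) ≈ 0.353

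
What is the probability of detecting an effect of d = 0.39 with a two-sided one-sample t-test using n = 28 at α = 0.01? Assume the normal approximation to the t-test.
Power ≈ 0.30

Power calculation (one-sample t-test, normal approximation):
z_β = d · √n - z_{α/2}
z_β = 0.39 · √28 - 2.576
z_β = 0.39 · 5.292 - 2.576
z_β = -0.512

Power = Φ(z_β) = Φ(-0.512) ≈ 0.304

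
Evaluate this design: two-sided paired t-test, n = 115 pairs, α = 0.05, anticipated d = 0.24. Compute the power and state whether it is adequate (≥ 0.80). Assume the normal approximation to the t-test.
Power ≈ 0.73; the study is underpowered (power < 0.80)

Power calculation (paired t-test, normal approximation):
z_β = d · √n - z_{α/2}
z_β = 0.24 · √115 - 1.960
z_β = 0.24 · 10.724 - 1.960
z_β = 0.614

Power = Φ(z_β) = Φ(0.614) ≈ 0.730

Effect size d = 0.24 is small by Cohen's convention (0.2/0.5/0.8).

Threshold: power ≥ 0.80 is conventionally adequate.
Power ≈ 0.73 → the study is underpowered (power < 0.80).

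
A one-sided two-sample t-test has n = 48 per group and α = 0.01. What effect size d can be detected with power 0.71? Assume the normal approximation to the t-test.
d ≈ 0.59

Minimum detectable effect (two-sample t-test, normal approximation):
d = (z_α + z_β) / √(n/2)
d = (2.326 + 0.553) / √(48/2)
d = 2.880 / 4.899
d ≈ 0.59

By Cohen's convention (0.2 small / 0.5 medium / 0.8 large): medium effect.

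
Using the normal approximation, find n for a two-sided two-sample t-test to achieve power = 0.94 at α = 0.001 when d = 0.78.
n = 78 per group

Sample size formula (two-sample t-test, normal approximation):
n = 2 · ((z_{α/2} + z_β) / d)²

z_{α/2} = 3.291 (for α = 0.001, two-sided)
z_β = 1.555 (for power = 0.94)
d = 0.78

n = 2 · ((3.291 + 1.555) / 0.78)²
n = 2 · (6.213)²
n ≈ 77.20
Round up to the next whole number: n = 78 per group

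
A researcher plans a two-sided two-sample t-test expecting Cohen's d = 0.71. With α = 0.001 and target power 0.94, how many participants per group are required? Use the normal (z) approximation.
n = 94 per group

Sample size formula (two-sample t-test, normal approximation):
n = 2 · ((z_{α/2} + z_β) / d)²

z_{α/2} = 3.291 (for α = 0.001, two-sided)
z_β = 1.555 (for power = 0.94)
d = 0.71

n = 2 · ((3.291 + 1.555) / 0.71)²
n = 2 · (6.825)²
n ≈ 93.16
Round up to the next whole number: n = 94 per group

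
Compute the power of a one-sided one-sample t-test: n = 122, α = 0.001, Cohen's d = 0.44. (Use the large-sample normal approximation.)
Power ≈ 0.96

Power calculation (one-sample t-test, normal approximation):
z_β = d · √n - z_α
z_β = 0.44 · √122 - 3.090
z_β = 0.44 · 11.045 - 3.090
z_β = 1.770

Power = Φ(z_β) = Φ(1.770) ≈ 0.962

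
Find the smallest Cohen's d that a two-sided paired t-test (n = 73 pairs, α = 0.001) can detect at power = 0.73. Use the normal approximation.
d ≈ 0.46

Minimum detectable effect (paired t-test, normal approximation):
d = (z_{α/2} + z_β) / √n
d = (3.291 + 0.613) / √73
d = 3.903 / 8.544
d ≈ 0.46

By Cohen's convention (0.2 small / 0.5 medium / 0.8 large): small effect.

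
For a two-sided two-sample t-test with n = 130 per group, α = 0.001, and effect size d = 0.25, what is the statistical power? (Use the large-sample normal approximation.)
Power ≈ 0.10

Power calculation (two-sample t-test, normal approximation):
z_β = d · √(n/2) - z_{α/2}
z_β = 0.25 · √(130/2) - 3.291
z_β = 0.25 · 8.062 - 3.291
z_β = -1.275

Power = Φ(z_β) = Φ(-1.275) ≈ 0.101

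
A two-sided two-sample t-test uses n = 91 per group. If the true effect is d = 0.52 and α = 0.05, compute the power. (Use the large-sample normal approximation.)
Power ≈ 0.94

Power calculation (two-sample t-test, normal approximation):
z_β = d · √(n/2) - z_{α/2}
z_β = 0.52 · √(91/2) - 1.960
z_β = 0.52 · 6.745 - 1.960
z_β = 1.548

Power = Φ(z_β) = Φ(1.548) ≈ 0.939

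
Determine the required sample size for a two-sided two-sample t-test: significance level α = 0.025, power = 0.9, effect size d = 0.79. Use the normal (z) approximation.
n = 40 per group

Sample size formula (two-sample t-test, normal approximation):
n = 2 · ((z_{α/2} + z_β) / d)²

z_{α/2} = 2.241 (for α = 0.025, two-sided)
z_β = 1.282 (for power = 0.9)
d = 0.79

n = 2 · ((2.241 + 1.282) / 0.79)²
n = 2 · (4.459)²
n ≈ 39.77
Round up to the next whole number: n = 40 per group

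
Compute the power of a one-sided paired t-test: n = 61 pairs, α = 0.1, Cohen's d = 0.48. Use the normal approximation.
Power ≈ 0.99

Power calculation (paired t-test, normal approximation):
z_β = d · √n - z_α
z_β = 0.48 · √61 - 1.282
z_β = 0.48 · 7.810 - 1.282
z_β = 2.467

Power = Φ(z_β) = Φ(2.467) ≈ 0.993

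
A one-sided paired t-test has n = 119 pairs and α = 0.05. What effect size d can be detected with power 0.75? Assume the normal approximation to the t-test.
d ≈ 0.21

Minimum detectable effect (paired t-test, normal approximation):
d = (z_α + z_β) / √n
d = (1.645 + 0.674) / √119
d = 2.319 / 10.909
d ≈ 0.21

By Cohen's convention (0.2 small / 0.5 medium / 0.8 large): small effect.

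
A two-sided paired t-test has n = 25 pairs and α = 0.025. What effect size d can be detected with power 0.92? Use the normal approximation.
d ≈ 0.73

Minimum detectable effect (paired t-test, normal approximation):
d = (z_{α/2} + z_β) / √n
d = (2.241 + 1.405) / √25
d = 3.646 / 5.000
d ≈ 0.73

By Cohen's convention (0.2 small / 0.5 medium / 0.8 large): medium effect.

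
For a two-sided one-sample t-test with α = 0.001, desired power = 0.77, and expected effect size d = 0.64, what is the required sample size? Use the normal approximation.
n = 40

Sample size formula (one-sample t-test, normal approximation):
n = ((z_{α/2} + z_β) / d)²

z_{α/2} = 3.291 (for α = 0.001, two-sided)
z_β = 0.739 (for power = 0.77)
d = 0.64

n = ((3.291 + 0.739) / 0.64)²
n = (6.297)²
n ≈ 39.65
Round up to the next whole number: n = 40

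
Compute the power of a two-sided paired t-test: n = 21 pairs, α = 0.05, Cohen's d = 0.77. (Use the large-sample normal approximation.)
Power ≈ 0.94

Power calculation (paired t-test, normal approximation):
z_β = d · √n - z_{α/2}
z_β = 0.77 · √21 - 1.960
z_β = 0.77 · 4.583 - 1.960
z_β = 1.569

Power = Φ(z_β) = Φ(1.569) ≈ 0.942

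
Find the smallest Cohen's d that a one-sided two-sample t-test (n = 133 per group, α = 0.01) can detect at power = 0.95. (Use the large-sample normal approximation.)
d ≈ 0.49

Minimum detectable effect (two-sample t-test, normal approximation):
d = (z_α + z_β) / √(n/2)
d = (2.326 + 1.645) / √(133/2)
d = 3.971 / 8.155
d ≈ 0.49

By Cohen's convention (0.2 small / 0.5 medium / 0.8 large): small effect.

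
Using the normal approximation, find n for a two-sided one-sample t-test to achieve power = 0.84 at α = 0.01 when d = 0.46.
n = 61

Sample size formula (one-sample t-test, normal approximation):
n = ((z_{α/2} + z_β) / d)²

z_{α/2} = 2.576 (for α = 0.01, two-sided)
z_β = 0.994 (for power = 0.84)
d = 0.46

n = ((2.576 + 0.994) / 0.46)²
n = (7.761)²
n ≈ 60.23
Round up to the next whole number: n = 61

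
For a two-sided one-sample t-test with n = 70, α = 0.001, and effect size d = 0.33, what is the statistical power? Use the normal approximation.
Power ≈ 0.30

Power calculation (one-sample t-test, normal approximation):
z_β = d · √n - z_{α/2}
z_β = 0.33 · √70 - 3.291
z_β = 0.33 · 8.367 - 3.291
z_β = -0.530

Power = Φ(z_β) = Φ(-0.530) ≈ 0.298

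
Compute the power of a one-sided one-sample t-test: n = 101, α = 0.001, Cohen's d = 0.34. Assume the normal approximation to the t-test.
Power ≈ 0.63

Power calculation (one-sample t-test, normal approximation):
z_β = d · √n - z_α
z_β = 0.34 · √101 - 3.090
z_β = 0.34 · 10.050 - 3.090
z_β = 0.327

Power = Φ(z_β) = Φ(0.327) ≈ 0.628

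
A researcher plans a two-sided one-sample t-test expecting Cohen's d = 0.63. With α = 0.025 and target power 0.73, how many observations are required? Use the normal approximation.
n = 21

Sample size formula (one-sample t-test, normal approximation):
n = ((z_{α/2} + z_β) / d)²

z_{α/2} = 2.241 (for α = 0.025, two-sided)
z_β = 0.613 (for power = 0.73)
d = 0.63

n = ((2.241 + 0.613) / 0.63)²
n = (4.530)²
n ≈ 20.52
Round up to the next whole number: n = 21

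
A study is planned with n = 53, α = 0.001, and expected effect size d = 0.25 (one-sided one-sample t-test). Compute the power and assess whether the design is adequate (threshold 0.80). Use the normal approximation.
Power ≈ 0.10; the study is underpowered (power < 0.80)

Power calculation (one-sample t-test, normal approximation):
z_β = d · √n - z_α
z_β = 0.25 · √53 - 3.090
z_β = 0.25 · 7.280 - 3.090
z_β = -1.270

Power = Φ(z_β) = Φ(-1.270) ≈ 0.102

Effect size d = 0.25 is small by Cohen's convention (0.2/0.5/0.8).

Threshold: power ≥ 0.80 is conventionally adequate.
Power ≈ 0.10 → the study is underpowered (power < 0.80).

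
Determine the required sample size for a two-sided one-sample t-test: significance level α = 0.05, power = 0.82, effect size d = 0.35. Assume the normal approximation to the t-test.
n = 68

Sample size formula (one-sample t-test, normal approximation):
n = ((z_{α/2} + z_β) / d)²

z_{α/2} = 1.960 (for α = 0.05, two-sided)
z_β = 0.915 (for power = 0.82)
d = 0.35

n = ((1.960 + 0.915) / 0.35)²
n = (8.214)²
n ≈ 67.47
Round up to the next whole number: n = 68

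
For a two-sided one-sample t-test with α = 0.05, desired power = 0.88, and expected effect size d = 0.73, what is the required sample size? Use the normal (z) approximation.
n = 19

Sample size formula (one-sample t-test, normal approximation):
n = ((z_{α/2} + z_β) / d)²

z_{α/2} = 1.960 (for α = 0.05, two-sided)
z_β = 1.175 (for power = 0.88)
d = 0.73

n = ((1.960 + 1.175) / 0.73)²
n = (4.295)²
n ≈ 18.45
Round up to the next whole number: n = 19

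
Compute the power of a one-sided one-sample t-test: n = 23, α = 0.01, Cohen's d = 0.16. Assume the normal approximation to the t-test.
Power ≈ 0.06

Power calculation (one-sample t-test, normal approximation):
z_β = d · √n - z_α
z_β = 0.16 · √23 - 2.326
z_β = 0.16 · 4.796 - 2.326
z_β = -1.559

Power = Φ(z_β) = Φ(-1.559) ≈ 0.059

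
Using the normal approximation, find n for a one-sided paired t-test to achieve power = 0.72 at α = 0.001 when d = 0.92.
n = 16 pairs

Sample size formula (paired t-test, normal approximation):
n = ((z_α + z_β) / d)²

z_α = 3.090 (for α = 0.001, one-sided)
z_β = 0.583 (for power = 0.72)
d = 0.92

n = ((3.090 + 0.583) / 0.92)²
n = (3.992)²
n ≈ 15.94
Round up to the next whole number: n = 16 pairs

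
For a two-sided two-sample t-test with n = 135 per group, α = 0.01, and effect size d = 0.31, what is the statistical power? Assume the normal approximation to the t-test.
Power ≈ 0.49

Power calculation (two-sample t-test, normal approximation):
z_β = d · √(n/2) - z_{α/2}
z_β = 0.31 · √(135/2) - 2.576
z_β = 0.31 · 8.216 - 2.576
z_β = -0.029

Power = Φ(z_β) = Φ(-0.029) ≈ 0.488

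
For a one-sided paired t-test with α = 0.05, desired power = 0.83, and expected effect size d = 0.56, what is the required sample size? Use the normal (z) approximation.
n = 22 pairs

Sample size formula (paired t-test, normal approximation):
n = ((z_α + z_β) / d)²

z_α = 1.645 (for α = 0.05, one-sided)
z_β = 0.954 (for power = 0.83)
d = 0.56

n = ((1.645 + 0.954) / 0.56)²
n = (4.641)²
n ≈ 21.54
Round up to the next whole number: n = 22 pairs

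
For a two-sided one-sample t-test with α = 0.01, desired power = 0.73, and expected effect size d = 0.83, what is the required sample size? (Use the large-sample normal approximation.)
n = 15

Sample size formula (one-sample t-test, normal approximation):
n = ((z_{α/2} + z_β) / d)²

z_{α/2} = 2.576 (for α = 0.01, two-sided)
z_β = 0.613 (for power = 0.73)
d = 0.83

n = ((2.576 + 0.613) / 0.83)²
n = (3.842)²
n ≈ 14.76
Round up to the next whole number: n = 15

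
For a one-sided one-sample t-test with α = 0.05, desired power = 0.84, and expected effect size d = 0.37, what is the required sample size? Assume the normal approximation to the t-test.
n = 51

Sample size formula (one-sample t-test, normal approximation):
n = ((z_α + z_β) / d)²

z_α = 1.645 (for α = 0.05, one-sided)
z_β = 0.994 (for power = 0.84)
d = 0.37

n = ((1.645 + 0.994) / 0.37)²
n = (7.132)²
n ≈ 50.87
Round up to the next whole number: n = 51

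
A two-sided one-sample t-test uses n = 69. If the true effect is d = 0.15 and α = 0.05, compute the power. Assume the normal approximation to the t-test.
Power ≈ 0.24

Power calculation (one-sample t-test, normal approximation):
z_β = d · √n - z_{α/2}
z_β = 0.15 · √69 - 1.960
z_β = 0.15 · 8.307 - 1.960
z_β = -0.714

Power = Φ(z_β) = Φ(-0.714) ≈ 0.238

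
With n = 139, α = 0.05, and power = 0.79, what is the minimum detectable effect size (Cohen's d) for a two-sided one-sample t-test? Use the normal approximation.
d ≈ 0.23

Minimum detectable effect (one-sample t-test, normal approximation):
d = (z_{α/2} + z_β) / √n
d = (1.960 + 0.806) / √139
d = 2.766 / 11.790
d ≈ 0.23

By Cohen's convention (0.2 small / 0.5 medium / 0.8 large): small effect.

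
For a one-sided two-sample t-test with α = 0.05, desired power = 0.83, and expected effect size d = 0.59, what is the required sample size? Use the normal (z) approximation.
n = 39 per group

Sample size formula (two-sample t-test, normal approximation):
n = 2 · ((z_α + z_β) / d)²

z_α = 1.645 (for α = 0.05, one-sided)
z_β = 0.954 (for power = 0.83)
d = 0.59

n = 2 · ((1.645 + 0.954) / 0.59)²
n = 2 · (4.405)²
n ≈ 38.81
Round up to the next whole number: n = 39 per group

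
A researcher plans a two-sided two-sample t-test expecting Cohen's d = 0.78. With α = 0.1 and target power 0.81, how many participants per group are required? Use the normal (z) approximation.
n = 21 per group

Sample size formula (two-sample t-test, normal approximation):
n = 2 · ((z_{α/2} + z_β) / d)²

z_{α/2} = 1.645 (for α = 0.1, two-sided)
z_β = 0.878 (for power = 0.81)
d = 0.78

n = 2 · ((1.645 + 0.878) / 0.78)²
n = 2 · (3.235)²
n ≈ 20.93
Round up to the next whole number: n = 21 per group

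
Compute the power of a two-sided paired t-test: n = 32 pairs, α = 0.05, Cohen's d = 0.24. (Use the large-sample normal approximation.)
Power ≈ 0.27

Power calculation (paired t-test, normal approximation):
z_β = d · √n - z_{α/2}
z_β = 0.24 · √32 - 1.960
z_β = 0.24 · 5.657 - 1.960
z_β = -0.602

Power = Φ(z_β) = Φ(-0.602) ≈ 0.273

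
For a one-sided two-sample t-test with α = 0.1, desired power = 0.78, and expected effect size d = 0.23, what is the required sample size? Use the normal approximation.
n = 160 per group

Sample size formula (two-sample t-test, normal approximation):
n = 2 · ((z_α + z_β) / d)²

z_α = 1.282 (for α = 0.1, one-sided)
z_β = 0.772 (for power = 0.78)
d = 0.23

n = 2 · ((1.282 + 0.772) / 0.23)²
n = 2 · (8.930)²
n ≈ 159.49
Round up to the next whole number: n = 160 per group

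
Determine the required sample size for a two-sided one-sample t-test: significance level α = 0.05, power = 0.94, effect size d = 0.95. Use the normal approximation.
n = 14

Sample size formula (one-sample t-test, normal approximation):
n = ((z_{α/2} + z_β) / d)²

z_{α/2} = 1.960 (for α = 0.05, two-sided)
z_β = 1.555 (for power = 0.94)
d = 0.95

n = ((1.960 + 1.555) / 0.95)²
n = (3.700)²
n ≈ 13.69
Round up to the next whole number: n = 14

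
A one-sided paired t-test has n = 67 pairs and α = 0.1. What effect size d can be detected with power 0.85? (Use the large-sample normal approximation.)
d ≈ 0.28

Minimum detectable effect (paired t-test, normal approximation):
d = (z_α + z_β) / √n
d = (1.282 + 1.036) / √67
d = 2.318 / 8.185
d ≈ 0.28

By Cohen's convention (0.2 small / 0.5 medium / 0.8 large): small effect.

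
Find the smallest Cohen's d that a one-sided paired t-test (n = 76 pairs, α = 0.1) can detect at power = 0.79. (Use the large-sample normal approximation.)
d ≈ 0.24

Minimum detectable effect (paired t-test, normal approximation):
d = (z_α + z_β) / √n
d = (1.282 + 0.806) / √76
d = 2.088 / 8.718
d ≈ 0.24

By Cohen's convention (0.2 small / 0.5 medium / 0.8 large): small effect.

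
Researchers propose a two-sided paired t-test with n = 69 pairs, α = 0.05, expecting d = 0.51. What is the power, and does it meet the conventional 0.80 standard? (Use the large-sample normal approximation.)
Power ≈ 0.99; the study is adequately powered (power ≥ 0.80)

Power calculation (paired t-test, normal approximation):
z_β = d · √n - z_{α/2}
z_β = 0.51 · √69 - 1.960
z_β = 0.51 · 8.307 - 1.960
z_β = 2.276

Power = Φ(z_β) = Φ(2.276) ≈ 0.989

Effect size d = 0.51 is medium by Cohen's convention (0.2/0.5/0.8).

Threshold: power ≥ 0.80 is conventionally adequate.
Power ≈ 0.99 → the study is adequately powered (power ≥ 0.80).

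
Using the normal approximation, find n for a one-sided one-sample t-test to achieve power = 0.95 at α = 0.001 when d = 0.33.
n = 206

Sample size formula (one-sample t-test, normal approximation):
n = ((z_α + z_β) / d)²

z_α = 3.090 (for α = 0.001, one-sided)
z_β = 1.645 (for power = 0.95)
d = 0.33

n = ((3.090 + 1.645) / 0.33)²
n = (14.348)²
n ≈ 205.87
Round up to the next whole number: n = 206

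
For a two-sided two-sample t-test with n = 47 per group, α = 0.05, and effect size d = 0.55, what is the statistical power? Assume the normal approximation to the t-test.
Power ≈ 0.76

Power calculation (two-sample t-test, normal approximation):
z_β = d · √(n/2) - z_{α/2}
z_β = 0.55 · √(47/2) - 1.960
z_β = 0.55 · 4.848 - 1.960
z_β = 0.706

Power = Φ(z_β) = Φ(0.706) ≈ 0.760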